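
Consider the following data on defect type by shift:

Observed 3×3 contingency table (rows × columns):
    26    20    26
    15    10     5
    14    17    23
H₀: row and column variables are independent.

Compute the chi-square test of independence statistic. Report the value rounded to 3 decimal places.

test statistic = 7.296

Row totals [72, 30, 54], col totals [55, 47, 54], n=156
χ² = (26−25.38)²/25.38 + (20−21.69)²/21.69 + (26−24.92)²/24.92 + (15−10.58)²/10.58 + (10−9.04)²/9.04 + (5−10.38)²/10.38 + (14−19.04)²/19.04 + (17−16.27)²/16.27 + (23−18.69)²/18.69 = 7.2964
df = 4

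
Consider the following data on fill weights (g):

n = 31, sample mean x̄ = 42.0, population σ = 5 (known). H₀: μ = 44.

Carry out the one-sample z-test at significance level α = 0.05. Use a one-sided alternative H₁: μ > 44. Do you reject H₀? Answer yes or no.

SE = σ/√n = 5/√31 = 0.8980
z = (x̄−μ₀)/SE = (42.0−44)/0.8980 = -2.2271
p-value (one-sided, H₁ greater) = 0.98703
At α=0.05: p ≥ α → fail to reject H₀

reject H₀: no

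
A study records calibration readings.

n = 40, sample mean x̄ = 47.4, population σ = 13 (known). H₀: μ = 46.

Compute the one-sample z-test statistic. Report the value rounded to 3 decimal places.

test statistic = 0.681

SE = σ/√n = 13/√40 = 2.0555
z = (x̄−μ₀)/SE = (47.4−46)/2.0555 = 0.6811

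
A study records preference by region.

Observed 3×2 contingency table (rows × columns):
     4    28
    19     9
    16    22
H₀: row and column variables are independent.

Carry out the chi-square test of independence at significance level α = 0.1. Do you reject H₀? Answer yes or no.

reject H₀: yes

Row totals [32, 28, 38], col totals [39, 59], n=98
χ² = (4−12.73)²/12.73 + (28−19.27)²/19.27 + (19−11.14)²/11.14 + (9−16.86)²/16.86 + (16−15.12)²/15.12 + (22−22.88)²/22.88 = 19.2384
df = 2
p-value (upper-tail) = 0.00007
At α=0.1: p < α → reject H₀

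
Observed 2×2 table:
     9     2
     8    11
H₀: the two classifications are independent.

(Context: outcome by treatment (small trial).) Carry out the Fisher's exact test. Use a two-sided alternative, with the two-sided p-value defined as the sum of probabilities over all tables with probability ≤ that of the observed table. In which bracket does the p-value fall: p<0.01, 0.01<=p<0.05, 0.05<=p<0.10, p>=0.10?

p-value bracket: 0.05<=p<0.10

Margins: r₁=11, r₂=19, c₁=17, c₂=13, n=30
p_obs = C(11,9)·C(19,8)/C(30,17); sum pmf over tables with pmf ≤ p_obs
p-value (two-sided) = 0.05746
→ bracket: 0.05<=p<0.10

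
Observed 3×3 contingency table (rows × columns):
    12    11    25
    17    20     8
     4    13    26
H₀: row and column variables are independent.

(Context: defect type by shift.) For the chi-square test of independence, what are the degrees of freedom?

degrees of freedom = 4

df = (r−1)(c−1) = (3−1)·(3−1) = 4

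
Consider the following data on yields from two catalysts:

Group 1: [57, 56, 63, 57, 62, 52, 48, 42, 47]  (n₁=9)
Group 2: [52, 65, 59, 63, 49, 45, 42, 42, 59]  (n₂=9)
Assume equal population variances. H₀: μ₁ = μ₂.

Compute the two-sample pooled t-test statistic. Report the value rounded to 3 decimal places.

x̄₁=53.778, s₁=7.067, n₁=9
x̄₂=52.889, s₂=8.937, n₂=9
s_p² = [8·7.067² + 8·8.937²]/16 = 64.9028
SE = √(s_p²·(1/9+1/9)) = 3.7977
t = (53.778−52.889)/3.7977 = 0.2341
df = 16

test statistic = 0.234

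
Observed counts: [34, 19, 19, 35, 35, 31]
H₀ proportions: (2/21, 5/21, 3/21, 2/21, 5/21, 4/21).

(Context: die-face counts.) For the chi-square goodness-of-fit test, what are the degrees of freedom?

degrees of freedom = 5

df = k − 1 = 6 − 1 = 5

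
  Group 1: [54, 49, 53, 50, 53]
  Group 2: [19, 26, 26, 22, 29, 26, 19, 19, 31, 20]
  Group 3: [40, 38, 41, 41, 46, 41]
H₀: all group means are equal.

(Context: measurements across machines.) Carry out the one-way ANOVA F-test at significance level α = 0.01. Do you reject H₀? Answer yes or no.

Group means [51.80, 23.70, 41.17], grand mean 35.381
SSB = Σnᵢ(x̄ᵢ−x̄)² = 2913.219; SSW = ΣΣ(x−x̄ᵢ)² = 233.733
MSB = 2913.219/2 = 1456.6095; MSW = 233.733/18 = 12.9852
F = MSB/MSW = 112.1747
df = (2, 18)
p-value (upper-tail) = 0.00000
At α=0.01: p < α → reject H₀

reject H₀: yes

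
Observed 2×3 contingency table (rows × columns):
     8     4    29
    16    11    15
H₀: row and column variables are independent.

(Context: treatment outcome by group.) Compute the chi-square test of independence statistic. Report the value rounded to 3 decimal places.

test statistic = 10.377

Row totals [41, 42], col totals [24, 15, 44], n=83
χ² = (8−11.86)²/11.86 + (4−7.41)²/7.41 + (29−21.73)²/21.73 + (16−12.14)²/12.14 + (11−7.59)²/7.59 + (15−22.27)²/22.27 = 10.3773
df = 2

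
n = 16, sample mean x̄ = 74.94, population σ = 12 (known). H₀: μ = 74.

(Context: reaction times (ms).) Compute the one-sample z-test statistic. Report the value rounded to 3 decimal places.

test statistic = 0.313

SE = σ/√n = 12/√16 = 3.0000
z = (x̄−μ₀)/SE = (74.94−74)/3.0000 = 0.3133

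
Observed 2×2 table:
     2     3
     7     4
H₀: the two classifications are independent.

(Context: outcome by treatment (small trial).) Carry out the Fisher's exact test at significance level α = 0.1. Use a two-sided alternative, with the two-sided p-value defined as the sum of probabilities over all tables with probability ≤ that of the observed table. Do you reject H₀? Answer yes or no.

Margins: r₁=5, r₂=11, c₁=9, c₂=7, n=16
p_obs = C(5,2)·C(11,7)/C(16,9); sum pmf over tables with pmf ≤ p_obs
p-value (two-sided) = 0.59615
At α=0.1: p ≥ α → fail to reject H₀

reject H₀: no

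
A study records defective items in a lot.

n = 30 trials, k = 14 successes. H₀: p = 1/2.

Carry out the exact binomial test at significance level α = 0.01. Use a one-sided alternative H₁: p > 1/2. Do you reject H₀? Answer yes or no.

reject H₀: no

Exact binomial: n=30, k=14, p₀=1/2=0.5000
P(X≥14) from Σ C(n,i)·p₀^i·(1−p₀)^(n−i)
p-value (one-sided, H₁ greater) = 0.70767
At α=0.01: p ≥ α → fail to reject H₀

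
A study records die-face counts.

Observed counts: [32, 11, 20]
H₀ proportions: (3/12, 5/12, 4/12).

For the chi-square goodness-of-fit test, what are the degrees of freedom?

degrees of freedom = 2

df = k − 1 = 3 − 1 = 2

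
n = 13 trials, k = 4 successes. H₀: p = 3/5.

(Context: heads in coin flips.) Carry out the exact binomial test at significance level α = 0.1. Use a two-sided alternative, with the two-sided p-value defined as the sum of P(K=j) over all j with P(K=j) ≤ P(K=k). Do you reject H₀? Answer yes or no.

reject H₀: yes

Exact binomial: n=13, k=4, p₀=3/5=0.6000
P(X=j) = C(n,j)·p₀^j·(1−p₀)^(n−j); p = Σ P(X=j) over j with P(X=j) ≤ P(X=4)
p-value (two-sided) = 0.04471
At α=0.1: p < α → reject H₀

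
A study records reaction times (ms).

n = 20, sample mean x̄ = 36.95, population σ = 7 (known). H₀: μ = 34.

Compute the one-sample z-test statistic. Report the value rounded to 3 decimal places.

test statistic = 1.885

SE = σ/√n = 7/√20 = 1.5652
z = (x̄−μ₀)/SE = (36.95−34)/1.5652 = 1.8847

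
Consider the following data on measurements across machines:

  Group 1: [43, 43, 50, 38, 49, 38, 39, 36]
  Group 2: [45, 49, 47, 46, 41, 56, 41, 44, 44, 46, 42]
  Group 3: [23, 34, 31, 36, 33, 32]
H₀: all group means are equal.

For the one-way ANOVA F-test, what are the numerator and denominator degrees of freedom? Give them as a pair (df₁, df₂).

degrees of freedom = [2, 22]

k = 3 groups, N = 25 total
df = (k−1, N−k) = (3−1, 25−3) = (2, 22)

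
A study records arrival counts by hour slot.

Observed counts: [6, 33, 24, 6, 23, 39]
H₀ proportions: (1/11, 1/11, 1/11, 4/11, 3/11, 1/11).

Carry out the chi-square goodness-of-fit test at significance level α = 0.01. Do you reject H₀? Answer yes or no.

reject H₀: yes

n = 131; E_i = n·p_i = [11.91, 11.91, 11.91, 47.64, 35.73, 11.91]
χ² = (6−11.91)²/11.91 + (33−11.91)²/11.91 + (24−11.91)²/11.91 + (6−47.64)²/47.64 + (23−35.73)²/35.73 + (39−11.91)²/11.91 = 155.1120
df = 5
p-value (upper-tail) = 0.00000
At α=0.01: p < α → reject H₀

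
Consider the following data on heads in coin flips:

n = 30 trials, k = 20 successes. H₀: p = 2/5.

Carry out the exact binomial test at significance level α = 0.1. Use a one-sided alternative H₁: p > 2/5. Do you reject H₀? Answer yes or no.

reject H₀: yes

Exact binomial: n=30, k=20, p₀=2/5=0.4000
P(X≥20) from Σ C(n,i)·p₀^i·(1−p₀)^(n−i)
p-value (one-sided, H₁ greater) = 0.00285
At α=0.1: p < α → reject H₀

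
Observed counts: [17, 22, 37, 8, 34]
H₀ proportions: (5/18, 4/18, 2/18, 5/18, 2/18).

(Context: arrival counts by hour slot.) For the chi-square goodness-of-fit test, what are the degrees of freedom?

df = k − 1 = 5 − 1 = 4

degrees of freedom = 4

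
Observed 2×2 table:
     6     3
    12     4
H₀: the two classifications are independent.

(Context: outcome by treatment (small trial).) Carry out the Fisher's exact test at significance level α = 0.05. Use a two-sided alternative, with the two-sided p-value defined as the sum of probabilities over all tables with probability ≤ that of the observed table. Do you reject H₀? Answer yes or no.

reject H₀: no

Margins: r₁=9, r₂=16, c₁=18, c₂=7, n=25
p_obs = C(9,6)·C(16,12)/C(25,18); sum pmf over tables with pmf ≤ p_obs
p-value (two-sided) = 0.67288
At α=0.05: p ≥ α → fail to reject H₀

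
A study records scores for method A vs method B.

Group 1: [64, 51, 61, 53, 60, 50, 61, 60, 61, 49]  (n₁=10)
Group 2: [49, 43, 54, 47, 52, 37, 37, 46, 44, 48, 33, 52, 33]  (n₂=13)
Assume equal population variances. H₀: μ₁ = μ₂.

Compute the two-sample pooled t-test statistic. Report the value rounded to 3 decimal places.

test statistic = 4.631

x̄₁=57.000, s₁=5.578, n₁=10
x̄₂=44.231, s₂=7.201, n₂=13
s_p² = [9·5.578² + 12·7.201²]/21 = 42.9670
SE = √(s_p²·(1/10+1/13)) = 2.7571
t = (57.000−44.231)/2.7571 = 4.6313
df = 21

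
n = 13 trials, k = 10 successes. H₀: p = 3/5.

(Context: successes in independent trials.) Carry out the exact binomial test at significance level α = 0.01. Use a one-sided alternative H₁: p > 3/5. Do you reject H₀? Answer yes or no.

reject H₀: no

Exact binomial: n=13, k=10, p₀=3/5=0.6000
P(X≥10) from Σ C(n,i)·p₀^i·(1−p₀)^(n−i)
p-value (one-sided, H₁ greater) = 0.16858
At α=0.01: p ≥ α → fail to reject H₀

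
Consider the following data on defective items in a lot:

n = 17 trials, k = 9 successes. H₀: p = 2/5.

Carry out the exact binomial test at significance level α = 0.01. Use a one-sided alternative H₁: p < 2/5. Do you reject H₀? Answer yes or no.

Exact binomial: n=17, k=9, p₀=2/5=0.4000
P(X≤9) from Σ C(n,i)·p₀^i·(1−p₀)^(n−i)
p-value (one-sided, H₁ less) = 0.90810
At α=0.01: p ≥ α → fail to reject H₀

reject H₀: no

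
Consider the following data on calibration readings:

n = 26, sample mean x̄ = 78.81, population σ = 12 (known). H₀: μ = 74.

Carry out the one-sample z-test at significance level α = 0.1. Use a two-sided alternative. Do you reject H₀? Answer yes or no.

SE = σ/√n = 12/√26 = 2.3534
z = (x̄−μ₀)/SE = (78.81−74)/2.3534 = 2.0439
p-value (two-sided) = 0.04097
At α=0.1: p < α → reject H₀

reject H₀: yes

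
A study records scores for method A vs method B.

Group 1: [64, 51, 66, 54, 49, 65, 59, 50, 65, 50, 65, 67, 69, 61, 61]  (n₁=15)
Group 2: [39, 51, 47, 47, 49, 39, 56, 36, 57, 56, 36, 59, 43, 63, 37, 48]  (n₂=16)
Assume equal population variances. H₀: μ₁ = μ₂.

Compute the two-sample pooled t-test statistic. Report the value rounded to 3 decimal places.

x̄₁=59.733, s₁=7.056, n₁=15
x̄₂=47.688, s₂=8.799, n₂=16
s_p² = [14·7.056² + 15·8.799²]/29 = 64.0818
SE = √(s_p²·(1/15+1/16)) = 2.8770
t = (59.733−47.688)/2.8770 = 4.1869
df = 29

test statistic = 4.187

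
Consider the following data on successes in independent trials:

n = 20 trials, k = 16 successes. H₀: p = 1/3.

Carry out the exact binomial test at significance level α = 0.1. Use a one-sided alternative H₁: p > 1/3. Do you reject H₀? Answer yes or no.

reject H₀: yes

Exact binomial: n=20, k=16, p₀=1/3=0.3333
P(X≥16) from Σ C(n,i)·p₀^i·(1−p₀)^(n−i)
p-value (one-sided, H₁ greater) = 0.00003
At α=0.1: p < α → reject H₀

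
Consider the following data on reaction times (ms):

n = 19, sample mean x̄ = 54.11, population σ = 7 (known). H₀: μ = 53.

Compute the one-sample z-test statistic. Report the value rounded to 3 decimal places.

SE = σ/√n = 7/√19 = 1.6059
z = (x̄−μ₀)/SE = (54.11−53)/1.6059 = 0.6912

test statistic = 0.691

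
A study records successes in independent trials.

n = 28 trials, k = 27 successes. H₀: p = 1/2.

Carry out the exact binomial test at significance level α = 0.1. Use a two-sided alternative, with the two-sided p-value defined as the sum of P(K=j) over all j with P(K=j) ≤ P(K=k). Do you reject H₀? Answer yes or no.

Exact binomial: n=28, k=27, p₀=1/2=0.5000
P(X=j) = C(n,j)·p₀^j·(1−p₀)^(n−j); p = Σ P(X=j) over j with P(X=j) ≤ P(X=27)
p-value (two-sided) = 0.00000
At α=0.1: p < α → reject H₀

reject H₀: yes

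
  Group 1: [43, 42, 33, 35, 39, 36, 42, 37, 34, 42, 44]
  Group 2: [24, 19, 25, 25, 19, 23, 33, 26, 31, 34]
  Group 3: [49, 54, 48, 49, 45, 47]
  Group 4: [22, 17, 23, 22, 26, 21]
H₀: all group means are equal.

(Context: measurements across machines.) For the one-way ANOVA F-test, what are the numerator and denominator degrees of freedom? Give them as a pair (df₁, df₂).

degrees of freedom = [3, 29]

k = 4 groups, N = 33 total
df = (k−1, N−k) = (4−1, 33−4) = (3, 29)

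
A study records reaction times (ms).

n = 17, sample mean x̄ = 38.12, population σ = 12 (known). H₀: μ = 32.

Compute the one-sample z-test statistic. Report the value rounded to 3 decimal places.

SE = σ/√n = 12/√17 = 2.9104
z = (x̄−μ₀)/SE = (38.12−32)/2.9104 = 2.1028

test statistic = 2.103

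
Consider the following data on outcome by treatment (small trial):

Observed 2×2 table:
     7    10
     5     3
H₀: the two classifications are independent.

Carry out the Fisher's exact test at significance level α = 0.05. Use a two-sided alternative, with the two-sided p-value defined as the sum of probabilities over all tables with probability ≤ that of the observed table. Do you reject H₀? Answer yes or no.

Margins: r₁=17, r₂=8, c₁=12, c₂=13, n=25
p_obs = C(17,7)·C(8,5)/C(25,12); sum pmf over tables with pmf ≤ p_obs
p-value (two-sided) = 0.41098
At α=0.05: p ≥ α → fail to reject H₀

reject H₀: no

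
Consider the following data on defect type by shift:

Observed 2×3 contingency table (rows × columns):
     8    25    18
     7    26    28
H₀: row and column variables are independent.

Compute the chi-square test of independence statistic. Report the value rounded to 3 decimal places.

Row totals [51, 61], col totals [15, 51, 46], n=112
χ² = (8−6.83)²/6.83 + (25−23.22)²/23.22 + (18−20.95)²/20.95 + (7−8.17)²/8.17 + (26−27.78)²/27.78 + (28−25.05)²/25.05 = 1.3783
df = 2

test statistic = 1.378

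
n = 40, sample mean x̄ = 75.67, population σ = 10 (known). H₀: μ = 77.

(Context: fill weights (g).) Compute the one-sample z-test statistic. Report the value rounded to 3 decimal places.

SE = σ/√n = 10/√40 = 1.5811
z = (x̄−μ₀)/SE = (75.67−77)/1.5811 = -0.8412

test statistic = -0.841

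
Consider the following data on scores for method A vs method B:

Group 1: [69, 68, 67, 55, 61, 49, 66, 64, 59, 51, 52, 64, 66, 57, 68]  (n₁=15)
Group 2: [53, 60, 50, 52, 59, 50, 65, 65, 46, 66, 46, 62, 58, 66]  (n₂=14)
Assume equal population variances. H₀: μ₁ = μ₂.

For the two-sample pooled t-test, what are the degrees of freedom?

degrees of freedom = 27

df = n₁ + n₂ − 2 = 15 + 14 − 2 = 27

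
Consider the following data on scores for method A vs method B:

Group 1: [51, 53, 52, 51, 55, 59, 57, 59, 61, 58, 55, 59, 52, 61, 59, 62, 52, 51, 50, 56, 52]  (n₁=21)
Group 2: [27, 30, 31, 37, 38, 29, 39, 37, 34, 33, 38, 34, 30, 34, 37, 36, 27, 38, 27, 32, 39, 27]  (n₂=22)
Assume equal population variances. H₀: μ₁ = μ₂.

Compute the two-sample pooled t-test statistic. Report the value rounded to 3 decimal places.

test statistic = 17.613

x̄₁=55.476, s₁=3.919, n₁=21
x̄₂=33.364, s₂=4.293, n₂=22
s_p² = [20·3.919² + 21·4.293²]/41 = 16.9349
SE = √(s_p²·(1/21+1/22)) = 1.2555
t = (55.476−33.364)/1.2555 = 17.6131
df = 41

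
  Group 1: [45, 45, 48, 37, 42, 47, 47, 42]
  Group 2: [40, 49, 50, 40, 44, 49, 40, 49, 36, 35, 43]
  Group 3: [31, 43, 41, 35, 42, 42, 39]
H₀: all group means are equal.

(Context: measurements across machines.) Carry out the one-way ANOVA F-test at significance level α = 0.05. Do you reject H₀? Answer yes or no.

reject H₀: no

Group means [44.12, 43.18, 39.00], grand mean 42.346
SSB = Σnᵢ(x̄ᵢ−x̄)² = 111.373; SSW = ΣΣ(x−x̄ᵢ)² = 508.511
MSB = 111.373/2 = 55.6866; MSW = 508.511/23 = 22.1092
F = MSB/MSW = 2.5187
df = (2, 23)
p-value (upper-tail) = 0.10254
At α=0.05: p ≥ α → fail to reject H₀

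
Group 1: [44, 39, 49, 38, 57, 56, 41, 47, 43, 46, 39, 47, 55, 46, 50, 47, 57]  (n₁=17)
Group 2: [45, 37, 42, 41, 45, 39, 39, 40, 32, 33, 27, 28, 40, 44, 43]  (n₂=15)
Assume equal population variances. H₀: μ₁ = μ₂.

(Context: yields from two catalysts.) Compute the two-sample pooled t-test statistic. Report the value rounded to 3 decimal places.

test statistic = 4.086

x̄₁=47.118, s₁=6.274, n₁=17
x̄₂=38.333, s₂=5.827, n₂=15
s_p² = [16·6.274² + 14·5.827²]/30 = 36.8366
SE = √(s_p²·(1/17+1/15)) = 2.1500
t = (47.118−38.333)/2.1500 = 4.0857
df = 30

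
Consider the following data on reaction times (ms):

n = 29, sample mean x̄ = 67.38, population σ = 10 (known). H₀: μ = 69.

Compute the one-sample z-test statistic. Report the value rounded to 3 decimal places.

test statistic = -0.872

SE = σ/√n = 10/√29 = 1.8570
z = (x̄−μ₀)/SE = (67.38−69)/1.8570 = -0.8724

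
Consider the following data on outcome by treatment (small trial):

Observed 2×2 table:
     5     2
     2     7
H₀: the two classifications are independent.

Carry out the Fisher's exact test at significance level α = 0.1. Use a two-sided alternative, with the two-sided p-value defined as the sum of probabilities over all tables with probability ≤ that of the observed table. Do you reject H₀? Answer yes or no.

reject H₀: no

Margins: r₁=7, r₂=9, c₁=7, c₂=9, n=16
p_obs = C(7,5)·C(9,2)/C(16,7); sum pmf over tables with pmf ≤ p_obs
p-value (two-sided) = 0.12622
At α=0.1: p ≥ α → fail to reject H₀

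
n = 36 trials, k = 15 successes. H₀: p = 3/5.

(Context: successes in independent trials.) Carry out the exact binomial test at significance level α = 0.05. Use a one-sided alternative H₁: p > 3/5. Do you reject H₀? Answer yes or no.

reject H₀: no

Exact binomial: n=36, k=15, p₀=3/5=0.6000
P(X≥15) from Σ C(n,i)·p₀^i·(1−p₀)^(n−i)
p-value (one-sided, H₁ greater) = 0.99154
At α=0.05: p ≥ α → fail to reject H₀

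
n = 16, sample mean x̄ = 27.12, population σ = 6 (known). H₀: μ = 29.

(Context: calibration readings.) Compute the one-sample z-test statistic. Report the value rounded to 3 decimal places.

SE = σ/√n = 6/√16 = 1.5000
z = (x̄−μ₀)/SE = (27.12−29)/1.5000 = -1.2533

test statistic = -1.253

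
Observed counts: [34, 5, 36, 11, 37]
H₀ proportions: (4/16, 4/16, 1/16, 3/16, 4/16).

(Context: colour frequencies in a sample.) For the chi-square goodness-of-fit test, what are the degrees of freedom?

df = k − 1 = 5 − 1 = 4

degrees of freedom = 4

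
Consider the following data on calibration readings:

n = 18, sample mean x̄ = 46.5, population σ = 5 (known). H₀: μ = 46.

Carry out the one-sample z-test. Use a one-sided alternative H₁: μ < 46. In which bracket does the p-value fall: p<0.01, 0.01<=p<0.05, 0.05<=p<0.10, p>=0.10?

p-value bracket: p>=0.10

SE = σ/√n = 5/√18 = 1.1785
z = (x̄−μ₀)/SE = (46.5−46)/1.1785 = 0.4243
p-value (one-sided, H₁ less) = 0.66431
→ bracket: p>=0.10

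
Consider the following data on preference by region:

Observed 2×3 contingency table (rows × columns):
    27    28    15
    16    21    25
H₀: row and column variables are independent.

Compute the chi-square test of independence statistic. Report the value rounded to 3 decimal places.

Row totals [70, 62], col totals [43, 49, 40], n=132
χ² = (27−22.80)²/22.80 + (28−25.98)²/25.98 + (15−21.21)²/21.21 + (16−20.20)²/20.20 + (21−23.02)²/23.02 + (25−18.79)²/18.79 = 5.8506
df = 2

test statistic = 5.851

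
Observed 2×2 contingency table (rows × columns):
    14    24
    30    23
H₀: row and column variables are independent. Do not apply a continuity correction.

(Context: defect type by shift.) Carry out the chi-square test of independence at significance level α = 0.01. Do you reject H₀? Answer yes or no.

reject H₀: no

Row totals [38, 53], col totals [44, 47], n=91
χ² = (14−18.37)²/18.37 + (24−19.63)²/19.63 + (30−25.63)²/25.63 + (23−27.37)²/27.37 = 3.4610
df = 1
p-value (upper-tail) = 0.06283
At α=0.01: p ≥ α → fail to reject H₀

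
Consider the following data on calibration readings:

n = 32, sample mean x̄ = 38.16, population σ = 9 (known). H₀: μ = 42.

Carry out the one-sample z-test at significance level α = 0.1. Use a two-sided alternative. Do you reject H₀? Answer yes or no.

reject H₀: yes

SE = σ/√n = 9/√32 = 1.5910
z = (x̄−μ₀)/SE = (38.16−42)/1.5910 = -2.4136
p-value (two-sided) = 0.01580
At α=0.1: p < α → reject H₀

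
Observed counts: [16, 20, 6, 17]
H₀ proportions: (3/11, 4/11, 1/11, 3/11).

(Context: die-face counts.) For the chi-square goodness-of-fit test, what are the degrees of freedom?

df = k − 1 = 4 − 1 = 3

degrees of freedom = 3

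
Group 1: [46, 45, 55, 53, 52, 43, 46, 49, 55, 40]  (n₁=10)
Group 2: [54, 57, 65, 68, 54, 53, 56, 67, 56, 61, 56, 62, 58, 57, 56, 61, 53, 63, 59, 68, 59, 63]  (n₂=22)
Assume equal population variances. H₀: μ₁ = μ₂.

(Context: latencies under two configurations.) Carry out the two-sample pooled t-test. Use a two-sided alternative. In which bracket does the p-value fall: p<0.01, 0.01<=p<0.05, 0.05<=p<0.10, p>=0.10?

x̄₁=48.400, s₁=5.211, n₁=10
x̄₂=59.364, s₂=4.756, n₂=22
s_p² = [9·5.211² + 21·4.756²]/30 = 23.9830
SE = √(s_p²·(1/10+1/22)) = 1.8677
t = (48.400−59.364)/1.8677 = -5.8700
df = 30
p-value (two-sided) = 0.00000
→ bracket: p<0.01

p-value bracket: p<0.01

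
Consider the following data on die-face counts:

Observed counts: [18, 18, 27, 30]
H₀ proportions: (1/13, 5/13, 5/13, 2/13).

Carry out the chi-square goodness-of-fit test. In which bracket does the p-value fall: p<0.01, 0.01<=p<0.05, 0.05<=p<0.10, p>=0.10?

n = 93; E_i = n·p_i = [7.15, 35.77, 35.77, 14.31]
χ² = (18−7.15)²/7.15 + (18−35.77)²/35.77 + (27−35.77)²/35.77 + (30−14.31)²/14.31 = 44.6323
df = 3
p-value (upper-tail) = 0.00000
→ bracket: p<0.01

p-value bracket: p<0.01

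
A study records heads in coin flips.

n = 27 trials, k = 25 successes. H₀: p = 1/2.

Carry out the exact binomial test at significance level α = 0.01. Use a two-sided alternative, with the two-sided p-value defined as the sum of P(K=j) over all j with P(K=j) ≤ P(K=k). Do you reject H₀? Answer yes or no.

reject H₀: yes

Exact binomial: n=27, k=25, p₀=1/2=0.5000
P(X=j) = C(n,j)·p₀^j·(1−p₀)^(n−j); p = Σ P(X=j) over j with P(X=j) ≤ P(X=25)
p-value (two-sided) = 0.00001
At α=0.01: p < α → reject H₀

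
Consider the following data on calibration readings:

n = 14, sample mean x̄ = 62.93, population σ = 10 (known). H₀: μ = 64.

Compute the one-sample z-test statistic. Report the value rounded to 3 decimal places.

SE = σ/√n = 10/√14 = 2.6726
z = (x̄−μ₀)/SE = (62.93−64)/2.6726 = -0.4004

test statistic = -0.400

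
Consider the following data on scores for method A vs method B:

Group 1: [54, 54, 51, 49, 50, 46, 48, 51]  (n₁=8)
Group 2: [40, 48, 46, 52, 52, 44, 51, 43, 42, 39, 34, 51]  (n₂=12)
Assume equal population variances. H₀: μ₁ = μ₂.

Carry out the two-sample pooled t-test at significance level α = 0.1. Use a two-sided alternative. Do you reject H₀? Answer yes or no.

x̄₁=50.375, s₁=2.774, n₁=8
x̄₂=45.167, s₂=5.844, n₂=12
s_p² = [7·2.774² + 11·5.844²]/18 = 23.8634
SE = √(s_p²·(1/8+1/12)) = 2.2297
t = (50.375−45.167)/2.2297 = 2.3359
df = 18
p-value (two-sided) = 0.03127
At α=0.1: p < α → reject H₀

reject H₀: yes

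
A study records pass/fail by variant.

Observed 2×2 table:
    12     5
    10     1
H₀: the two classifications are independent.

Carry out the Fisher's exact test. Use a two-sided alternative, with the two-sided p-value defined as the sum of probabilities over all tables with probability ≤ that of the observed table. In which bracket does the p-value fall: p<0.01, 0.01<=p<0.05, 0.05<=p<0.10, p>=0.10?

Margins: r₁=17, r₂=11, c₁=22, c₂=6, n=28
p_obs = C(17,12)·C(11,10)/C(28,22); sum pmf over tables with pmf ≤ p_obs
p-value (two-sided) = 0.35473
→ bracket: p>=0.10

p-value bracket: p>=0.10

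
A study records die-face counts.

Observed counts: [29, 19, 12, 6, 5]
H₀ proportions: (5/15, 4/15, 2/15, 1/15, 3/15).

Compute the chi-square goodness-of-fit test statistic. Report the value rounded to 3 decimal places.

test statistic = 8.180

n = 71; E_i = n·p_i = [23.67, 18.93, 9.47, 4.73, 14.20]
χ² = (29−23.67)²/23.67 + (19−18.93)²/18.93 + (12−9.47)²/9.47 + (6−4.73)²/4.73 + (5−14.20)²/14.20 = 8.1796
df = 4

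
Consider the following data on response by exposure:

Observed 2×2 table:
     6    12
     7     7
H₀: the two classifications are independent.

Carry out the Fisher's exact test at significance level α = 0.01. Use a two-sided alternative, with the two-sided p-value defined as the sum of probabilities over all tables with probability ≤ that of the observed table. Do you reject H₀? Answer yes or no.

Margins: r₁=18, r₂=14, c₁=13, c₂=19, n=32
p_obs = C(18,6)·C(14,7)/C(32,13); sum pmf over tables with pmf ≤ p_obs
p-value (two-sided) = 0.47270
At α=0.01: p ≥ α → fail to reject H₀

reject H₀: no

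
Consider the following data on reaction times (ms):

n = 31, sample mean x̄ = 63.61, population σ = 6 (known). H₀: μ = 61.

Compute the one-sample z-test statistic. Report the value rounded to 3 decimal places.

test statistic = 2.422

SE = σ/√n = 6/√31 = 1.0776
z = (x̄−μ₀)/SE = (63.61−61)/1.0776 = 2.4220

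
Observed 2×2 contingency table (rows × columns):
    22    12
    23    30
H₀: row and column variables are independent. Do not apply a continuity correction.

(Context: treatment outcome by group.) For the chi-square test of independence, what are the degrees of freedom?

df = (r−1)(c−1) = (2−1)·(2−1) = 1

degrees of freedom = 1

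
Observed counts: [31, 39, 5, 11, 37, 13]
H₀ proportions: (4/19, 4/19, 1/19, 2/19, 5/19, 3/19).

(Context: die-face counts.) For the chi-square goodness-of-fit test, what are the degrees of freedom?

df = k − 1 = 6 − 1 = 5

degrees of freedom = 5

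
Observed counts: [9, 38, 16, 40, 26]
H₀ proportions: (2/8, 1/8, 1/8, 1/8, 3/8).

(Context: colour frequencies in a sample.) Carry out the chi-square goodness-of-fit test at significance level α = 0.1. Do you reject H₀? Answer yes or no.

n = 129; E_i = n·p_i = [32.25, 16.12, 16.12, 16.12, 48.38]
χ² = (9−32.25)²/32.25 + (38−16.12)²/16.12 + (16−16.12)²/16.12 + (40−16.12)²/16.12 + (26−48.38)²/48.38 = 92.1370
df = 4
p-value (upper-tail) = 0.00000
At α=0.1: p < α → reject H₀

reject H₀: yes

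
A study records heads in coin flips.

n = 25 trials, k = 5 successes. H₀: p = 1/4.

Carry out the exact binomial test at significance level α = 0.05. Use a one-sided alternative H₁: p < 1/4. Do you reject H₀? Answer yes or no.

reject H₀: no

Exact binomial: n=25, k=5, p₀=1/4=0.2500
P(X≤5) from Σ C(n,i)·p₀^i·(1−p₀)^(n−i)
p-value (one-sided, H₁ less) = 0.37828
At α=0.05: p ≥ α → fail to reject H₀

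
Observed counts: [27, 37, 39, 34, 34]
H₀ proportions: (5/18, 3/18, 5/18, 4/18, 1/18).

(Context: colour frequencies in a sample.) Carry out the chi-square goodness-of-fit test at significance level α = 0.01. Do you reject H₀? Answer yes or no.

reject H₀: yes

n = 171; E_i = n·p_i = [47.50, 28.50, 47.50, 38.00, 9.50]
χ² = (27−47.50)²/47.50 + (37−28.50)²/28.50 + (39−47.50)²/47.50 + (34−38.00)²/38.00 + (34−9.50)²/9.50 = 76.5088
df = 4
p-value (upper-tail) = 0.00000
At α=0.01: p < α → reject H₀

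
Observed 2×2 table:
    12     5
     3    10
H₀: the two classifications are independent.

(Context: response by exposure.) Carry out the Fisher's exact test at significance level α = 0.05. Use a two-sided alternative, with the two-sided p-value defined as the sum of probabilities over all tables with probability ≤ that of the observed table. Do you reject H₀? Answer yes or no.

Margins: r₁=17, r₂=13, c₁=15, c₂=15, n=30
p_obs = C(17,12)·C(13,3)/C(30,15); sum pmf over tables with pmf ≤ p_obs
p-value (two-sided) = 0.02533
At α=0.05: p < α → reject H₀

reject H₀: yes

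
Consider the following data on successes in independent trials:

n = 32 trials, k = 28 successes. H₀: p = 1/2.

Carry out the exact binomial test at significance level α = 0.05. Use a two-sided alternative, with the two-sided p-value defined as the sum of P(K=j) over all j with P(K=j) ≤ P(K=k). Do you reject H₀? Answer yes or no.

Exact binomial: n=32, k=28, p₀=1/2=0.5000
P(X=j) = C(n,j)·p₀^j·(1−p₀)^(n−j); p = Σ P(X=j) over j with P(X=j) ≤ P(X=28)
p-value (two-sided) = 0.00002
At α=0.05: p < α → reject H₀

reject H₀: yes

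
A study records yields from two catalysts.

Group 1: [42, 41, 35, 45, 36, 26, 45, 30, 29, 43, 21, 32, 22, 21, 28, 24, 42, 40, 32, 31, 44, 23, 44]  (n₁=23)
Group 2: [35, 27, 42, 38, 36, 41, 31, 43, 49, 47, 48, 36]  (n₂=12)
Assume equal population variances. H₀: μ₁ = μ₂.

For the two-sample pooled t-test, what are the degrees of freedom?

df = n₁ + n₂ − 2 = 23 + 12 − 2 = 33

degrees of freedom = 33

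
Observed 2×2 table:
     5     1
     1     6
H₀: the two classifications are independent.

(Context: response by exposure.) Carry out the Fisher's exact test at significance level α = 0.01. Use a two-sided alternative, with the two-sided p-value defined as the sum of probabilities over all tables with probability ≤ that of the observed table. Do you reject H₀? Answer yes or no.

Margins: r₁=6, r₂=7, c₁=6, c₂=7, n=13
p_obs = C(6,5)·C(7,1)/C(13,6); sum pmf over tables with pmf ≤ p_obs
p-value (two-sided) = 0.02914
At α=0.01: p ≥ α → fail to reject H₀

reject H₀: no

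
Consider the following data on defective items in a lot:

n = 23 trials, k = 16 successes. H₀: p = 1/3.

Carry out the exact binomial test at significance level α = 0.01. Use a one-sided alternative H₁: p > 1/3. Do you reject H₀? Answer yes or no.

Exact binomial: n=23, k=16, p₀=1/3=0.3333
P(X≥16) from Σ C(n,i)·p₀^i·(1−p₀)^(n−i)
p-value (one-sided, H₁ greater) = 0.00042
At α=0.01: p < α → reject H₀

reject H₀: yes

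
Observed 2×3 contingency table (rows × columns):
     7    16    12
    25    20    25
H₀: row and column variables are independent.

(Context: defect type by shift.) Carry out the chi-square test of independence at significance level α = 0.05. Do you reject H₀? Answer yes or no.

Row totals [35, 70], col totals [32, 36, 37], n=105
χ² = (7−10.67)²/10.67 + (16−12.00)²/12.00 + (12−12.33)²/12.33 + (25−21.33)²/21.33 + (20−24.00)²/24.00 + (25−24.67)²/24.67 = 3.9041
df = 2
p-value (upper-tail) = 0.14198
At α=0.05: p ≥ α → fail to reject H₀

reject H₀: no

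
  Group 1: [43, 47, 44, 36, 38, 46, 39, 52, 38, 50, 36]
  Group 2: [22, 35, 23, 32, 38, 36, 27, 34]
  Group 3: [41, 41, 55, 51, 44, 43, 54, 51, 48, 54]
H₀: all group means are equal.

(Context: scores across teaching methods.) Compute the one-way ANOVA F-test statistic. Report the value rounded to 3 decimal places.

test statistic = 20.708

Group means [42.64, 30.88, 48.20], grand mean 41.310
SSB = Σnᵢ(x̄ᵢ−x̄)² = 1365.186; SSW = ΣΣ(x−x̄ᵢ)² = 857.020
MSB = 1365.186/2 = 682.5932; MSW = 857.020/26 = 32.9623
F = MSB/MSW = 20.7083
df = (2, 26)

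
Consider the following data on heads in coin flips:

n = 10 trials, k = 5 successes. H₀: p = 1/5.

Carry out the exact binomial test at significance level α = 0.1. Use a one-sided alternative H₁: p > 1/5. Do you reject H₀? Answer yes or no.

Exact binomial: n=10, k=5, p₀=1/5=0.2000
P(X≥5) from Σ C(n,i)·p₀^i·(1−p₀)^(n−i)
p-value (one-sided, H₁ greater) = 0.03279
At α=0.1: p < α → reject H₀

reject H₀: yes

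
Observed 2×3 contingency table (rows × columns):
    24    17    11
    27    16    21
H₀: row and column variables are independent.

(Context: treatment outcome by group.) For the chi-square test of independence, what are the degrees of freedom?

degrees of freedom = 2

df = (r−1)(c−1) = (2−1)·(3−1) = 2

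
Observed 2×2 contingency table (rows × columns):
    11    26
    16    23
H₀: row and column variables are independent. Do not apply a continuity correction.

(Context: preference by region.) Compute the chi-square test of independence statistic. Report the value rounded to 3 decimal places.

test statistic = 1.058

Row totals [37, 39], col totals [27, 49], n=76
χ² = (11−13.14)²/13.14 + (26−23.86)²/23.86 + (16−13.86)²/13.86 + (23−25.14)²/25.14 = 1.0577
df = 1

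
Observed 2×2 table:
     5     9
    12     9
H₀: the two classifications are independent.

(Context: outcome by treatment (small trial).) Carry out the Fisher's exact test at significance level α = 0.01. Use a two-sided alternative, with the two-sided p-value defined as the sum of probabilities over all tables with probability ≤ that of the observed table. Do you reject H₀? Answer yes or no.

Margins: r₁=14, r₂=21, c₁=17, c₂=18, n=35
p_obs = C(14,5)·C(21,12)/C(35,17); sum pmf over tables with pmf ≤ p_obs
p-value (two-sided) = 0.30527
At α=0.01: p ≥ α → fail to reject H₀

reject H₀: no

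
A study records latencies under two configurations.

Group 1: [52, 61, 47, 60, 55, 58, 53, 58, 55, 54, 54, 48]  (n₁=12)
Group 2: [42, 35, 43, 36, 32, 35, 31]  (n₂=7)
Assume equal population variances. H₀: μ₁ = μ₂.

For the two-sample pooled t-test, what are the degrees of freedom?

df = n₁ + n₂ − 2 = 12 + 7 − 2 = 17

degrees of freedom = 17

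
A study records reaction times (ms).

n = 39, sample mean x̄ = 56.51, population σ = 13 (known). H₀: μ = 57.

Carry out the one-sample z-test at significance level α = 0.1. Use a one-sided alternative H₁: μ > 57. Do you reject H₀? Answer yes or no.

reject H₀: no

SE = σ/√n = 13/√39 = 2.0817
z = (x̄−μ₀)/SE = (56.51−57)/2.0817 = -0.2354
p-value (one-sided, H₁ greater) = 0.59305
At α=0.1: p ≥ α → fail to reject H₀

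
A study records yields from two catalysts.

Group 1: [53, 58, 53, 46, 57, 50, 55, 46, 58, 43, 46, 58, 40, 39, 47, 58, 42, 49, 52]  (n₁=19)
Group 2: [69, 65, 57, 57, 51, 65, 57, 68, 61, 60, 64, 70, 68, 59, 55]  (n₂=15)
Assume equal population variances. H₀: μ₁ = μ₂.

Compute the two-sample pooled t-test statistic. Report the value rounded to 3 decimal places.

x̄₁=50.000, s₁=6.429, n₁=19
x̄₂=61.733, s₂=5.763, n₂=15
s_p² = [18·6.429² + 14·5.763²]/32 = 37.7792
SE = √(s_p²·(1/19+1/15)) = 2.1230
t = (50.000−61.733)/2.1230 = -5.5269
df = 32

test statistic = -5.527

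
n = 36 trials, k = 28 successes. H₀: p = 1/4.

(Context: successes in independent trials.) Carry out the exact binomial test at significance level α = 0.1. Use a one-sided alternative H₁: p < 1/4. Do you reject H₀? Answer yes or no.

reject H₀: no

Exact binomial: n=36, k=28, p₀=1/4=0.2500
P(X≤28) from Σ C(n,i)·p₀^i·(1−p₀)^(n−i)
p-value (one-sided, H₁ less) = 1.00000
At α=0.1: p ≥ α → fail to reject H₀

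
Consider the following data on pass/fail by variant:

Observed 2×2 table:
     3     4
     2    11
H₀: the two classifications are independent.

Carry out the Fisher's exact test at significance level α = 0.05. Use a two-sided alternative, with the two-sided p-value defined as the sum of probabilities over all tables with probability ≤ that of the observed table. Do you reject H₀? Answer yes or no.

Margins: r₁=7, r₂=13, c₁=5, c₂=15, n=20
p_obs = C(7,3)·C(13,2)/C(20,5); sum pmf over tables with pmf ≤ p_obs
p-value (two-sided) = 0.28980
At α=0.05: p ≥ α → fail to reject H₀

reject H₀: no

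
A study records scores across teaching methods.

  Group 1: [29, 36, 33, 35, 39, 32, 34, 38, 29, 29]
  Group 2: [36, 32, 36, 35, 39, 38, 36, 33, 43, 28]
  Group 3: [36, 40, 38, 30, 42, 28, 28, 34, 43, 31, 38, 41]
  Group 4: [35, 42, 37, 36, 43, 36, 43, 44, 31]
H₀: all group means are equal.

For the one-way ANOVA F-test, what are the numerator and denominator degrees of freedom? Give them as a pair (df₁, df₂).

k = 4 groups, N = 41 total
df = (k−1, N−k) = (4−1, 41−4) = (3, 37)

degrees of freedom = [3, 37]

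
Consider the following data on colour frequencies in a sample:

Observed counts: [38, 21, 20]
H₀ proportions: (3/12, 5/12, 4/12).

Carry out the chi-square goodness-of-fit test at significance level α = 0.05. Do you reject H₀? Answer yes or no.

reject H₀: yes

n = 79; E_i = n·p_i = [19.75, 32.92, 26.33]
χ² = (38−19.75)²/19.75 + (21−32.92)²/32.92 + (20−26.33)²/26.33 = 22.7013
df = 2
p-value (upper-tail) = 0.00001
At α=0.05: p < α → reject H₀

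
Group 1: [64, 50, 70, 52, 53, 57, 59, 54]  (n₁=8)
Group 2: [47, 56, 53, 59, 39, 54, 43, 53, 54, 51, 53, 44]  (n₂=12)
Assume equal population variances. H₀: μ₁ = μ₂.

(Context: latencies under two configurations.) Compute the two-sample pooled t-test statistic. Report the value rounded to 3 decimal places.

x̄₁=57.375, s₁=6.760, n₁=8
x̄₂=50.500, s₂=5.947, n₂=12
s_p² = [7·6.760² + 11·5.947²]/18 = 39.3819
SE = √(s_p²·(1/8+1/12)) = 2.8644
t = (57.375−50.500)/2.8644 = 2.4002
df = 18

test statistic = 2.400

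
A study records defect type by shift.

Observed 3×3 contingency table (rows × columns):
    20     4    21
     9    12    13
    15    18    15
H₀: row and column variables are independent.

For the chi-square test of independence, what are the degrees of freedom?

degrees of freedom = 4

df = (r−1)(c−1) = (3−1)·(3−1) = 4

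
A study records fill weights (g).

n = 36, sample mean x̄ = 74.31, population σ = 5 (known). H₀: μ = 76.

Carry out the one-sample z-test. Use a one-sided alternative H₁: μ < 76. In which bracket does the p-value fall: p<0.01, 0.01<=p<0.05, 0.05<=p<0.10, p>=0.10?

SE = σ/√n = 5/√36 = 0.8333
z = (x̄−μ₀)/SE = (74.31−76)/0.8333 = -2.0280
p-value (one-sided, H₁ less) = 0.02128
→ bracket: 0.01<=p<0.05

p-value bracket: 0.01<=p<0.05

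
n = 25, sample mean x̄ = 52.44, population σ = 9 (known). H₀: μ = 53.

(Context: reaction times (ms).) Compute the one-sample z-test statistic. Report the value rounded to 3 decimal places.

SE = σ/√n = 9/√25 = 1.8000
z = (x̄−μ₀)/SE = (52.44−53)/1.8000 = -0.3111

test statistic = -0.311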